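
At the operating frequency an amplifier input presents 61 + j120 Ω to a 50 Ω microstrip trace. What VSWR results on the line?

VSWR ≈ 6.61

Γ = (Z_L − Z_0)/(Z_L + Z_0) = (11 + j120)/(111 + j120)
|Γ| = 121/163 = 0.737
VSWR = (1 + |Γ|)/(1 − |Γ|) = 1.74/0.263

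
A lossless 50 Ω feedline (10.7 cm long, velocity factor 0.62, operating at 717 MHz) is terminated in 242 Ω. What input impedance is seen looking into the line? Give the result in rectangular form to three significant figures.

λ = v/f = 0.62·c / 717 MHz = 0.259 m
βl = 2π·l/λ = 2π × 0.412 = 148°
tan(βl) = tan(148°) = -0.613
Z_in = Z_0·(Z_L + jZ_0·tanβl)/(Z_0 + jZ_L·tanβl)
     = 50·(242 − j30.7)/(50 − j148)

Z_in ≈ 34 + j70.1 Ω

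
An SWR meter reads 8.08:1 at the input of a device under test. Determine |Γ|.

|Γ| = (S − 1)/(S + 1) = (8.08 − 1)/(8.08 + 1) = 7.08/9.08

|Γ| ≈ 0.78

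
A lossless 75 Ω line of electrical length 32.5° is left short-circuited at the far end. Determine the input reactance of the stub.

tan(βl) = 0.637
For a short-circuited stub, Z_in = jZ_0·tan(βl)

X_in ≈ 47.8 Ω (inductive)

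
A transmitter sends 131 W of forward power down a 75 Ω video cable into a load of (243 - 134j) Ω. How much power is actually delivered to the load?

P_delivered ≈ 80.2 W

|Γ| = |(168 − j134)/(318 − j134)| = 0.623
|Γ|² = 0.388
P_refl = |Γ|²·P_inc = 50.8 W, P_del = (1 − |Γ|²)·P_inc = 80.2 W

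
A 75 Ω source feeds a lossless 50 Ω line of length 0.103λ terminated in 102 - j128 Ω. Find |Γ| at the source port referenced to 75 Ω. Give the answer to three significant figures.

|Γ| ≈ 0.734

βl = 2π × 0.103 = 37.1°
tan(βl) = 0.756
Z_in = Z_0·(Z_L + jZ_0·tanβl)/(Z_0 + jZ_L·tanβl) = 14.6 − j38.4 Ω
Γ_s = (Z_in − Z_s)/(Z_in + Z_s) = (-60.4 − j38.4)/(89.6 − j38.4), |Γ_s| = 0.734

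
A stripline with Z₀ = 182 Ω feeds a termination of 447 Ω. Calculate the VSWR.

Γ = (447 − 182)/(447 + 182) = 0.421
VSWR = (1 + 0.421)/(1 − 0.421)

VSWR ≈ 2.46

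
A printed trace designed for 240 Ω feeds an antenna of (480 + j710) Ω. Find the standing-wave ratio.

VSWR ≈ 6.73

Γ = (Z_L − Z_0)/(Z_L + Z_0) = (240 + j710)/(720 + j710)
|Γ| = 749/1010 = 0.741
VSWR = (1 + |Γ|)/(1 − |Γ|) = 1.74/0.259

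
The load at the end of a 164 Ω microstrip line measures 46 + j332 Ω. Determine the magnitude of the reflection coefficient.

|Γ| ≈ 0.897

Γ = (Z_L − Z_0)/(Z_L + Z_0) = (-118 + j332)/(210 + j332)
|Γ| = 352/393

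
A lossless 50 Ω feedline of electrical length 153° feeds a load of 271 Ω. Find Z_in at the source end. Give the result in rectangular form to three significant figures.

tan(βl) = tan(153°) = -0.51
Z_in = Z_0·(Z_L + jZ_0·tanβl)/(Z_0 + jZ_L·tanβl)
     = 50·(271 − j25.5)/(50 − j138)

Z_in ≈ 39.6 + j83.8 Ω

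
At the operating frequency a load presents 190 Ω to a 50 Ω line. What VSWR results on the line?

Γ = (190 − 50)/(190 + 50) = 0.583
VSWR = (1 + 0.583)/(1 − 0.583)

VSWR ≈ 3.8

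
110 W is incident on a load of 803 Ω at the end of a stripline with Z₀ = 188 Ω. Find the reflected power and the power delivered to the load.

P_reflected ≈ 42.4 W; P_delivered ≈ 67.6 W

Γ = (803 − 188)/(803 + 188) = 0.621
|Γ|² = 0.385
P_refl = |Γ|²·P_inc = 42.4 W, P_del = (1 − |Γ|²)·P_inc = 67.6 W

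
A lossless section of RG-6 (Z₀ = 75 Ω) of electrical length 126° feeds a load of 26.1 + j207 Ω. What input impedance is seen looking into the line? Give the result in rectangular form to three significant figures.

tan(βl) = tan(126°) = -1.38
Z_in = Z_0·(Z_L + jZ_0·tanβl)/(Z_0 + jZ_L·tanβl)
     = 75·(26.1 + j104)/(360 − j35.9)

Z_in ≈ 3.25 + j21.9 Ω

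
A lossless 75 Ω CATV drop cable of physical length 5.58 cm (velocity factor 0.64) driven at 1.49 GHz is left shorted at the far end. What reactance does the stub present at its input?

λ = v/f = 0.64·c / 1.49 GHz = 0.129 m
βl = 2π·l/λ = 2π × 0.433 = 156°
tan(βl) = -0.448
For a shorted stub, Z_in = jZ_0·tan(βl)

X_in ≈ -33.6 Ω (capacitive)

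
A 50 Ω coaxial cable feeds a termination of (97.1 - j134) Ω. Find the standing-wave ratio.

Γ = (Z_L − Z_0)/(Z_L + Z_0) = (47.1 − j134)/(147.1 − j134)
|Γ| = 142/199 = 0.714
VSWR = (1 + |Γ|)/(1 − |Γ|) = 1.71/0.286

VSWR ≈ 5.99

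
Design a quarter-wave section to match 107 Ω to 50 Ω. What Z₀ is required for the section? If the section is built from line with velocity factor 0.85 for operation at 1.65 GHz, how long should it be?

Z_qwt ≈ 73.1 Ω; length ≈ 3.86 cm

Z_qwt = √(Z_0·R_L) = √(50 × 107) = √5350
λ = 0.85·c/f = 0.155 m, so l = λ/4 = 0.0386 m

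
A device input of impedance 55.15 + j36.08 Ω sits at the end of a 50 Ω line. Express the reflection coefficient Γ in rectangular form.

Γ = (Z_L − Z_0)/(Z_L + Z_0) = (5.15 + j36.08)/(105.2 + j36.08)

Γ ≈ 0.149 + j0.292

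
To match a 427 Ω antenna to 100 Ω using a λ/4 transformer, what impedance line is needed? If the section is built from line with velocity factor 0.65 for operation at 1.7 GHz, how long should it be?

Z_qwt = √(Z_0·R_L) = √(100 × 427) = √42700
λ = 0.65·c/f = 0.115 m, so l = λ/4 = 0.0287 m

Z_qwt ≈ 207 Ω; length ≈ 2.87 cm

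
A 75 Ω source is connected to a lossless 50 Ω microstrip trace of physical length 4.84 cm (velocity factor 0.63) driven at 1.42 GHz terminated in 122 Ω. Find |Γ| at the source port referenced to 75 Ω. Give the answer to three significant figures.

|Γ| ≈ 0.482

λ = v/f = 0.63·c / 1.42 GHz = 0.133 m
βl = 2π·l/λ = 2π × 0.364 = 131°
tan(βl) = -1.15
Z_in = Z_0·(Z_L + jZ_0·tanβl)/(Z_0 + jZ_L·tanβl) = 31.9 + j32 Ω
Γ_s = (Z_in − Z_s)/(Z_in + Z_s) = (-43.1 + j32)/(107 + j32), |Γ_s| = 0.482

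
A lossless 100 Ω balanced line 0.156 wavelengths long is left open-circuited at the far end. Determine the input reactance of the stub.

X_in ≈ -67 Ω (capacitive)

βl = 2π × 0.156 = 56.2°
tan(βl) = 1.49
For an open-circuited stub, Z_in = −jZ_0·cot(βl) = −jZ_0/tan(βl)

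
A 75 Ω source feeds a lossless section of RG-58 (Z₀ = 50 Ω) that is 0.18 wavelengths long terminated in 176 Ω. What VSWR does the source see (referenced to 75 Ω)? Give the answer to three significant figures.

VSWR ≈ 4.77

βl = 2π × 0.18 = 64.8°
tan(βl) = 2.13
Z_in = Z_0·(Z_L + jZ_0·tanβl)/(Z_0 + jZ_L·tanβl) = 17 − j21.2 Ω
Γ_s = (Z_in − Z_s)/(Z_in + Z_s) = (-58 − j21.2)/(92 − j21.2), |Γ_s| = 0.653
VSWR = (1 + |Γ_s|)/(1 − |Γ_s|)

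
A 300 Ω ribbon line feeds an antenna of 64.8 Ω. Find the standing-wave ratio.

Γ = (64.8 − 300)/(64.8 + 300) = -0.645
VSWR = (1 + 0.645)/(1 − 0.645)

VSWR ≈ 4.63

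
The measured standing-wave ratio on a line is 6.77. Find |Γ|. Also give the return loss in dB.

|Γ| ≈ 0.743; return loss ≈ 2.58 dB

|Γ| = (S − 1)/(S + 1) = (6.77 − 1)/(6.77 + 1) = 5.77/7.77
RL = −20·log₁₀|Γ| = −20·log₁₀(0.743)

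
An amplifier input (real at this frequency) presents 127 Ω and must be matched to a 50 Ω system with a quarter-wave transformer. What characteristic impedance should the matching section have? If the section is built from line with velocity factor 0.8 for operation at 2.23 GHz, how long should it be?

Z_qwt = √(Z_0·R_L) = √(50 × 127) = √6350
λ = 0.8·c/f = 0.108 m, so l = λ/4 = 0.0269 m

Z_qwt ≈ 79.7 Ω; length ≈ 2.69 cm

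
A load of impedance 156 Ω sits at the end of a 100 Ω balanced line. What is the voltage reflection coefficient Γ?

Γ = (Z_L − Z_0)/(Z_L + Z_0) = (156 − 100)/(156 + 100) = 56/256

Γ = 0.219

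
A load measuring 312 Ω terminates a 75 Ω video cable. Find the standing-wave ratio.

VSWR ≈ 4.16

Γ = (312 − 75)/(312 + 75) = 0.612
VSWR = (1 + 0.612)/(1 − 0.612)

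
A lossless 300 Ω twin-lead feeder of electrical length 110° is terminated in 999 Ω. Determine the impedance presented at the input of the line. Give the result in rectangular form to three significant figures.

Z_in ≈ 101 + j98.2 Ω

tan(βl) = tan(110°) = -2.75
Z_in = Z_0·(Z_L + jZ_0·tanβl)/(Z_0 + jZ_L·tanβl)
     = 300·(999 − j824)/(300 − j2740)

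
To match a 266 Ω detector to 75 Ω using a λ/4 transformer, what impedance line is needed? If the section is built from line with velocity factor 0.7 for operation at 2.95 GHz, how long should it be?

Z_qwt ≈ 141 Ω; length ≈ 1.78 cm

Z_qwt = √(Z_0·R_L) = √(75 × 266) = √19950
λ = 0.7·c/f = 0.0712 m, so l = λ/4 = 0.0178 m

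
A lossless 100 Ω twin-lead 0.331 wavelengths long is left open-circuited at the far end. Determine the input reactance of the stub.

βl = 2π × 0.331 = 119°
tan(βl) = -1.79
For an open-circuited stub, Z_in = −jZ_0·cot(βl) = −jZ_0/tan(βl)

X_in ≈ 55.8 Ω (inductive)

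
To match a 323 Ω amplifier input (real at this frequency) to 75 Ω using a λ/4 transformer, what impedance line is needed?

Z_qwt = √(Z_0·R_L) = √(75 × 323) = √24220

Z_qwt ≈ 156 Ω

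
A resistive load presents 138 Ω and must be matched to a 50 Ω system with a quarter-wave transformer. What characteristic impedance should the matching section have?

Z_qwt = √(Z_0·R_L) = √(50 × 138) = √6900

Z_qwt ≈ 83.1 Ω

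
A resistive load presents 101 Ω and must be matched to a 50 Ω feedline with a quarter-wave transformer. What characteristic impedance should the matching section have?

Z_qwt ≈ 71.1 Ω

Z_qwt = √(Z_0·R_L) = √(50 × 101) = √5050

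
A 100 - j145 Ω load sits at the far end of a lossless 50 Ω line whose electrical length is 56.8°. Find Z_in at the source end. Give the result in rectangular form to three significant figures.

tan(βl) = tan(56.8°) = 1.53
Z_in = Z_0·(Z_L + jZ_0·tanβl)/(Z_0 + jZ_L·tanβl)
     = 50·(100 − j68.6)/(272 + j153)

Z_in ≈ 8.59 − j17.5 Ω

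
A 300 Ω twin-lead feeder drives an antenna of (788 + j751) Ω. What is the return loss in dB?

Γ = (488 + j751)/(1088 + j751), |Γ| = 0.677
RL = −20·log₁₀|Γ| = −20·log₁₀(0.677)

RL ≈ 3.38 dB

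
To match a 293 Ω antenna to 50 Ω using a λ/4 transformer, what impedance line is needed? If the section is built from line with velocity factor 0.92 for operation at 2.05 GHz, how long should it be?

Z_qwt = √(Z_0·R_L) = √(50 × 293) = √14650
λ = 0.92·c/f = 0.135 m, so l = λ/4 = 0.0337 m

Z_qwt ≈ 121 Ω; length ≈ 3.37 cm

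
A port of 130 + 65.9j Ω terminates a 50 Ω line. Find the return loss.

Γ = (80 + j65.9)/(180 + j65.9), |Γ| = 0.541
RL = −20·log₁₀|Γ| = −20·log₁₀(0.541)

RL ≈ 5.34 dB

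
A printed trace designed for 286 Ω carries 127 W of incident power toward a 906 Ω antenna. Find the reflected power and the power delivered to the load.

Γ = (906 − 286)/(906 + 286) = 0.52
|Γ|² = 0.271
P_refl = |Γ|²·P_inc = 34.4 W, P_del = (1 − |Γ|²)·P_inc = 92.6 W

P_reflected ≈ 34.4 W; P_delivered ≈ 92.6 W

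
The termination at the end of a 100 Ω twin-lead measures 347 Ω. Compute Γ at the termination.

Γ = 0.553

Γ = (Z_L − Z_0)/(Z_L + Z_0) = (347 − 100)/(347 + 100) = 247/447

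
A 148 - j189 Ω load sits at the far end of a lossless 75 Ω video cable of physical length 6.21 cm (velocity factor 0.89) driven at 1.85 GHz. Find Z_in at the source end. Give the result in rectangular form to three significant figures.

λ = v/f = 0.89·c / 1.85 GHz = 0.144 m
βl = 2π·l/λ = 2π × 0.43 = 155°
tan(βl) = tan(155°) = -0.468
Z_in = Z_0·(Z_L + jZ_0·tanβl)/(Z_0 + jZ_L·tanβl)
     = 75·(148 − j224)/(-13.5 − j69.3)

Z_in ≈ 203 + j200 Ω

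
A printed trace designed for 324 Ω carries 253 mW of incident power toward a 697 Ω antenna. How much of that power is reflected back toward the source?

P_reflected ≈ 33.8 mW

Γ = (697 − 324)/(697 + 324) = 0.365
|Γ|² = 0.133
P_refl = |Γ|²·P_inc = 33.8 mW, P_del = (1 − |Γ|²)·P_inc = 219 mW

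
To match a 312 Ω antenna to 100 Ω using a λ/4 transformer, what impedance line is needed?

Z_qwt ≈ 177 Ω

Z_qwt = √(Z_0·R_L) = √(100 × 312) = √31200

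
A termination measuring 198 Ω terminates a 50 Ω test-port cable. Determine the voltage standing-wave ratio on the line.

For a purely resistive load, VSWR = R_L/Z_0 or Z_0/R_L (whichever > 1) = 198/50

VSWR ≈ 3.96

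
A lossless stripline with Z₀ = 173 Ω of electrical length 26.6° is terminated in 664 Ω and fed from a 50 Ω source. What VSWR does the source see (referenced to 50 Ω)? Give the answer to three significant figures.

tan(βl) = 0.501
Z_in = Z_0·(Z_L + jZ_0·tanβl)/(Z_0 + jZ_L·tanβl) = 177 − j253 Ω
Γ_s = (Z_in − Z_s)/(Z_in + Z_s) = (127 − j253)/(227 − j253), |Γ_s| = 0.833
VSWR = (1 + |Γ_s|)/(1 − |Γ_s|)

VSWR ≈ 11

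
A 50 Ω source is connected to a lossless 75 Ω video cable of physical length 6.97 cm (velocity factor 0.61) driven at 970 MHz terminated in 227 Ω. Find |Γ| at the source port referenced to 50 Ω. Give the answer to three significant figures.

|Γ| ≈ 0.53

λ = v/f = 0.61·c / 970 MHz = 0.189 m
βl = 2π·l/λ = 2π × 0.369 = 133°
tan(βl) = -1.07
Z_in = Z_0·(Z_L + jZ_0·tanβl)/(Z_0 + jZ_L·tanβl) = 42.3 + j56.9 Ω
Γ_s = (Z_in − Z_s)/(Z_in + Z_s) = (-7.69 + j56.9)/(92.3 + j56.9), |Γ_s| = 0.53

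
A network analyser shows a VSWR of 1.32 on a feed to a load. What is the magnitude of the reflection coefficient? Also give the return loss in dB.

|Γ| ≈ 0.138; return loss ≈ 17.2 dB

|Γ| = (S − 1)/(S + 1) = (1.32 − 1)/(1.32 + 1) = 0.32/2.32
RL = −20·log₁₀|Γ| = −20·log₁₀(0.138)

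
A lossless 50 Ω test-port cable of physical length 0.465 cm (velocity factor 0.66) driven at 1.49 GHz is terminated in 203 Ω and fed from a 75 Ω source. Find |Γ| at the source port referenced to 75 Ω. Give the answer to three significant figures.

λ = v/f = 0.66·c / 1.49 GHz = 0.133 m
βl = 2π·l/λ = 2π × 0.035 = 12.6°
tan(βl) = 0.223
Z_in = Z_0·(Z_L + jZ_0·tanβl)/(Z_0 + jZ_L·tanβl) = 117 − j94.9 Ω
Γ_s = (Z_in − Z_s)/(Z_in + Z_s) = (41.9 − j94.9)/(192 − j94.9), |Γ_s| = 0.485

|Γ| ≈ 0.485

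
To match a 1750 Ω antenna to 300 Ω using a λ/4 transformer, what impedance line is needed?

Z_qwt = √(Z_0·R_L) = √(300 × 1750) = √525000

Z_qwt ≈ 725 Ω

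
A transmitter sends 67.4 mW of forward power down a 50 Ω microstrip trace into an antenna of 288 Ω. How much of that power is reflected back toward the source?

Γ = (288 − 50)/(288 + 50) = 0.704
|Γ|² = 0.496
P_refl = |Γ|²·P_inc = 33.4 mW, P_del = (1 − |Γ|²)·P_inc = 34 mW

P_reflected ≈ 33.4 mW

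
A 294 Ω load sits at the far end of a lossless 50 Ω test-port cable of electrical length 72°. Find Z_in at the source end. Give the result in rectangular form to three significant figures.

tan(βl) = tan(72°) = 3.08
Z_in = Z_0·(Z_L + jZ_0·tanβl)/(Z_0 + jZ_L·tanβl)
     = 50·(294 + j154)/(50 + j905)

Z_in ≈ 9.37 − j15.7 Ω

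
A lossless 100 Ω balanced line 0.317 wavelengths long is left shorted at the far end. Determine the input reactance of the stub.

X_in ≈ -223 Ω (capacitive)

βl = 2π × 0.317 = 114°
tan(βl) = -2.23
For a shorted stub, Z_in = jZ_0·tan(βl)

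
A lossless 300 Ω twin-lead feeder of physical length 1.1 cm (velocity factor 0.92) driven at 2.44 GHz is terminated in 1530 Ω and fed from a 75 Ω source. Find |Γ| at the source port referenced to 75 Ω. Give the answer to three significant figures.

|Γ| ≈ 0.87

λ = v/f = 0.92·c / 2.44 GHz = 0.113 m
βl = 2π·l/λ = 2π × 0.0972 = 35°
tan(βl) = 0.7
Z_in = Z_0·(Z_L + jZ_0·tanβl)/(Z_0 + jZ_L·tanβl) = 166 − j382 Ω
Γ_s = (Z_in − Z_s)/(Z_in + Z_s) = (90.7 − j382)/(241 − j382), |Γ_s| = 0.87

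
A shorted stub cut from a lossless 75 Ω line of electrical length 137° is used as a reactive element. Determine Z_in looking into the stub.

Z_in ≈ −j69.9 Ω

tan(βl) = -0.933
For a shorted stub, Z_in = jZ_0·tan(βl)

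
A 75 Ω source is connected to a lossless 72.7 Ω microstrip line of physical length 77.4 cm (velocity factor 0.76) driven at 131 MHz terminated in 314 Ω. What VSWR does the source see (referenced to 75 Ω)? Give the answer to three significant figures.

λ = v/f = 0.76·c / 131 MHz = 1.74 m
βl = 2π·l/λ = 2π × 0.445 = 160°
tan(βl) = -0.362
Z_in = Z_0·(Z_L + jZ_0·tanβl)/(Z_0 + jZ_L·tanβl) = 103 + j135 Ω
Γ_s = (Z_in − Z_s)/(Z_in + Z_s) = (28.1 + j135)/(178 + j135), |Γ_s| = 0.617
VSWR = (1 + |Γ_s|)/(1 − |Γ_s|)

VSWR ≈ 4.22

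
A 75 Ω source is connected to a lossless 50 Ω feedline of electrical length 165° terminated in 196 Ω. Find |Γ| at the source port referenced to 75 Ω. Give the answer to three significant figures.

tan(βl) = -0.268
Z_in = Z_0·(Z_L + jZ_0·tanβl)/(Z_0 + jZ_L·tanβl) = 99.9 + j91.5 Ω
Γ_s = (Z_in − Z_s)/(Z_in + Z_s) = (24.9 + j91.5)/(175 + j91.5), |Γ_s| = 0.48

|Γ| ≈ 0.48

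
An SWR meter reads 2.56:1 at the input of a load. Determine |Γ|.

|Γ| ≈ 0.438

|Γ| = (S − 1)/(S + 1) = (2.56 − 1)/(2.56 + 1) = 1.56/3.56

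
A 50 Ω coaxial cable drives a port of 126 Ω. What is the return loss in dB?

Γ = (126 − 50)/(126 + 50) = 0.432
RL = −20·log₁₀|Γ| = −20·log₁₀(0.432)

RL ≈ 7.29 dB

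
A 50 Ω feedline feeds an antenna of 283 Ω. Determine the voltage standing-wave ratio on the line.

Γ = (283 − 50)/(283 + 50) = 0.7
VSWR = (1 + 0.7)/(1 − 0.7)

VSWR ≈ 5.66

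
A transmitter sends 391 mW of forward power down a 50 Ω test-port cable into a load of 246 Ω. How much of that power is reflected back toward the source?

P_reflected ≈ 171 mW

Γ = (246 − 50)/(246 + 50) = 0.662
|Γ|² = 0.438
P_refl = |Γ|²·P_inc = 171 mW, P_del = (1 − |Γ|²)·P_inc = 220 mW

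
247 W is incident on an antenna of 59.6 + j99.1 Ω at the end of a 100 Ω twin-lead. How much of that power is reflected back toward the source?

P_reflected ≈ 80.2 W

|Γ| = |(-40.4 + j99.1)/(159.6 + j99.1)| = 0.57
|Γ|² = 0.325
P_refl = |Γ|²·P_inc = 80.2 W, P_del = (1 − |Γ|²)·P_inc = 167 W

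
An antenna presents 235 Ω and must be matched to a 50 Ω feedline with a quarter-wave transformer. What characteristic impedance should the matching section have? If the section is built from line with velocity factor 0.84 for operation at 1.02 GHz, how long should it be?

Z_qwt ≈ 108 Ω; length ≈ 6.18 cm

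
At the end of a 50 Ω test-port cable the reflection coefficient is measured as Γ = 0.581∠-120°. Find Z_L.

Z_L = Z_0·(1 + Γ)/(1 − Γ) = 50·(0.71 − j0.503)/(1.29 + j0.503)

Z_L ≈ 17.3 − j26.2 Ω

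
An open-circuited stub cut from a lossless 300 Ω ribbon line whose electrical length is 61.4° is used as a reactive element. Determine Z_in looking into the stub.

tan(βl) = 1.83
For an open-circuited stub, Z_in = −jZ_0·cot(βl) = −jZ_0/tan(βl)

Z_in ≈ −j164 Ω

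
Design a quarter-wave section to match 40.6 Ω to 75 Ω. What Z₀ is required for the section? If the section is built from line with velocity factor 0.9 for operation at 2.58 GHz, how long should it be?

Z_qwt ≈ 55.2 Ω; length ≈ 2.62 cm

Z_qwt = √(Z_0·R_L) = √(75 × 40.6) = √3045
λ = 0.9·c/f = 0.105 m, so l = λ/4 = 0.0262 m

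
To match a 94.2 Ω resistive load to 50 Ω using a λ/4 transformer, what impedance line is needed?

Z_qwt ≈ 68.6 Ω

Z_qwt = √(Z_0·R_L) = √(50 × 94.2) = √4710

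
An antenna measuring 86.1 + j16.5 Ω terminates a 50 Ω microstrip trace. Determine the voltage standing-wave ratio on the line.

Γ = (Z_L − Z_0)/(Z_L + Z_0) = (36.1 + j16.5)/(136.1 + j16.5)
|Γ| = 39.7/137 = 0.29
VSWR = (1 + |Γ|)/(1 − |Γ|) = 1.29/0.71

VSWR ≈ 1.81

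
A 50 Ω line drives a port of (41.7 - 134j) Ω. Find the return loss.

Γ = (-8.3 − j134)/(91.7 − j134), |Γ| = 0.827
RL = −20·log₁₀|Γ| = −20·log₁₀(0.827)

RL ≈ 1.65 dB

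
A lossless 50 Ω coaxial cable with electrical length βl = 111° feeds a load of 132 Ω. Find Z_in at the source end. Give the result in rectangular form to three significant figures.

Z_in ≈ 21.3 + j16.1 Ω

tan(βl) = tan(111°) = -2.61
Z_in = Z_0·(Z_L + jZ_0·tanβl)/(Z_0 + jZ_L·tanβl)
     = 50·(132 − j130)/(50 − j344)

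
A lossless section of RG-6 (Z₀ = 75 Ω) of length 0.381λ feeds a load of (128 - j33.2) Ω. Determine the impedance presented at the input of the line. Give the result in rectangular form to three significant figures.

βl = 2π × 0.381 = 137°
tan(βl) = tan(137°) = -0.927
Z_in = Z_0·(Z_L + jZ_0·tanβl)/(Z_0 + jZ_L·tanβl)
     = 75·(128 − j103)/(44.2 − j119)

Z_in ≈ 83.5 + j49.8 Ω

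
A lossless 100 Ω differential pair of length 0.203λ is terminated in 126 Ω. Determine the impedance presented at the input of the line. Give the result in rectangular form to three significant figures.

βl = 2π × 0.203 = 73.1°
tan(βl) = tan(73.1°) = 3.29
Z_in = Z_0·(Z_L + jZ_0·tanβl)/(Z_0 + jZ_L·tanβl)
     = 100·(126 + j329)/(100 + j414)

Z_in ≈ 81.9 − j10.6 Ω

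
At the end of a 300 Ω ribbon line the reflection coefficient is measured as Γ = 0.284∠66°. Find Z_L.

Z_L ≈ 325 + j183 Ω

Z_L = Z_0·(1 + Γ)/(1 − Γ) = 300·(1.12 + j0.259)/(0.884 − j0.259)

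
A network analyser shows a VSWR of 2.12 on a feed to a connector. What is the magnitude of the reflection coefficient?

|Γ| = (S − 1)/(S + 1) = (2.12 − 1)/(2.12 + 1) = 1.12/3.12

|Γ| ≈ 0.359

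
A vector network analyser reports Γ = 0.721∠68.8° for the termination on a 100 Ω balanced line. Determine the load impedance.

Z_L = Z_0·(1 + Γ)/(1 − Γ) = 100·(1.26 + j0.672)/(0.739 − j0.672)

Z_L ≈ 48.1 + j135 Ω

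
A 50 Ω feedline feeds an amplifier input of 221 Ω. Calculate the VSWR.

VSWR ≈ 4.42

Γ = (221 − 50)/(221 + 50) = 0.631
VSWR = (1 + 0.631)/(1 − 0.631)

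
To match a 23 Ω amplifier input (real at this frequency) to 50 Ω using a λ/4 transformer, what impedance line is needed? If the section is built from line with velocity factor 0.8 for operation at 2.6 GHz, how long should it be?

Z_qwt = √(Z_0·R_L) = √(50 × 23) = √1150
λ = 0.8·c/f = 0.0923 m, so l = λ/4 = 0.0231 m

Z_qwt ≈ 33.9 Ω; length ≈ 2.31 cm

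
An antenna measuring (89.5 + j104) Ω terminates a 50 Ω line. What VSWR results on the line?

Γ = (Z_L − Z_0)/(Z_L + Z_0) = (39.5 + j104)/(139.5 + j104)
|Γ| = 111/174 = 0.639
VSWR = (1 + |Γ|)/(1 − |Γ|) = 1.64/0.361

VSWR ≈ 4.55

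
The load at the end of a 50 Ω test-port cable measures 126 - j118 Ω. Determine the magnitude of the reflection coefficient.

|Γ| ≈ 0.662

Γ = (Z_L − Z_0)/(Z_L + Z_0) = (76 − j118)/(176 − j118)
|Γ| = 140/212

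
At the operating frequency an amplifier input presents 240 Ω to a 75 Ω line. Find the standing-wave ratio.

For a purely resistive load, VSWR = R_L/Z_0 or Z_0/R_L (whichever > 1) = 240/75

VSWR ≈ 3.2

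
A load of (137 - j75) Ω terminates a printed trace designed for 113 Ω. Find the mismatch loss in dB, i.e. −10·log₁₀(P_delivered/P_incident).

Γ = (24 − j75)/(250 − j75), |Γ| = 0.302
|Γ|² = 0.091, so P_del/P_inc = 1 − |Γ|² = 0.909
ML = −10·log₁₀(1 − |Γ|²)

mismatch loss ≈ 0.414 dB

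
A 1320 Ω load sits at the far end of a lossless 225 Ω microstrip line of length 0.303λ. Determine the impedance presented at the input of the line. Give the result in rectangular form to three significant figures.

βl = 2π × 0.303 = 109°
tan(βl) = tan(109°) = -2.89
Z_in = Z_0·(Z_L + jZ_0·tanβl)/(Z_0 + jZ_L·tanβl)
     = 225·(1320 − j650)/(225 − j3820)

Z_in ≈ 42.8 + j75.3 Ω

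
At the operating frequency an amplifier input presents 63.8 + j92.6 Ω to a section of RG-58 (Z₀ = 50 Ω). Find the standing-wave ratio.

VSWR ≈ 4.53

Γ = (Z_L − Z_0)/(Z_L + Z_0) = (13.8 + j92.6)/(113.8 + j92.6)
|Γ| = 93.6/147 = 0.638
VSWR = (1 + |Γ|)/(1 − |Γ|) = 1.64/0.362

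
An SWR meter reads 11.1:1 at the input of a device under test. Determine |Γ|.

|Γ| ≈ 0.835

|Γ| = (S − 1)/(S + 1) = (11.1 − 1)/(11.1 + 1) = 10.1/12.1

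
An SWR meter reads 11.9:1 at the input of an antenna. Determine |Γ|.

|Γ| ≈ 0.845

|Γ| = (S − 1)/(S + 1) = (11.9 − 1)/(11.9 + 1) = 10.9/12.9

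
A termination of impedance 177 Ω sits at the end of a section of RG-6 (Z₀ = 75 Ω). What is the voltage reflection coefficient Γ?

Γ = (Z_L − Z_0)/(Z_L + Z_0) = (177 − 75)/(177 + 75) = 102/252

Γ = 0.405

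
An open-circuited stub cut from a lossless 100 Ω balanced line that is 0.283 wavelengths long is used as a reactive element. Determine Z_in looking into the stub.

βl = 2π × 0.283 = 102°
tan(βl) = -4.75
For an open-circuited stub, Z_in = −jZ_0·cot(βl) = −jZ_0/tan(βl)

Z_in ≈ +j21 Ω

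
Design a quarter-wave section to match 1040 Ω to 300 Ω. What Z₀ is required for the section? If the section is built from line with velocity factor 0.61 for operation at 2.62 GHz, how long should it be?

Z_qwt = √(Z_0·R_L) = √(300 × 1040) = √312000
λ = 0.61·c/f = 0.0698 m, so l = λ/4 = 0.0175 m

Z_qwt ≈ 559 Ω; length ≈ 1.75 cm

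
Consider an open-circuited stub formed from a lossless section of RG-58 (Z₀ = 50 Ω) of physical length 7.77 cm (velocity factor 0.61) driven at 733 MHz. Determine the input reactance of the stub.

X_in ≈ 20.2 Ω (inductive)

λ = v/f = 0.61·c / 733 MHz = 0.25 m
βl = 2π·l/λ = 2π × 0.311 = 112°
tan(βl) = -2.47
For an open-circuited stub, Z_in = −jZ_0·cot(βl) = −jZ_0/tan(βl)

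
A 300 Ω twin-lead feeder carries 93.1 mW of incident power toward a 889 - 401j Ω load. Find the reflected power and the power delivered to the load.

|Γ| = |(589 − j401)/(1189 − j401)| = 0.568
|Γ|² = 0.322
P_refl = |Γ|²·P_inc = 30 mW, P_del = (1 − |Γ|²)·P_inc = 63.1 mW

P_reflected ≈ 30 mW; P_delivered ≈ 63.1 mW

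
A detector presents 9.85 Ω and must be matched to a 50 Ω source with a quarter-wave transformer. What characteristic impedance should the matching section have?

Z_qwt = √(Z_0·R_L) = √(50 × 9.85) = √492.5

Z_qwt ≈ 22.2 Ω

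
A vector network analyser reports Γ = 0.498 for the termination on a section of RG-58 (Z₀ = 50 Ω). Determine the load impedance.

Z_L ≈ 149 Ω

Z_L = Z_0·(1 + Γ)/(1 − Γ) = 50·(1.5)/(0.502)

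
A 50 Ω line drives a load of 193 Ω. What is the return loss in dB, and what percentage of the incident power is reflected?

RL ≈ 4.61 dB; 34.6% of incident power reflected

Γ = (193 − 50)/(193 + 50) = 0.588
RL = −20·log₁₀(0.588) = 4.61 dB
P_refl/P_inc = |Γ|² = 0.346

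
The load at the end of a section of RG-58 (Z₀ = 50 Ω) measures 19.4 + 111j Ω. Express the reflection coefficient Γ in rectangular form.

Γ ≈ 0.595 + j0.648

Γ = (Z_L − Z_0)/(Z_L + Z_0) = (-30.6 + j111)/(69.4 + j111)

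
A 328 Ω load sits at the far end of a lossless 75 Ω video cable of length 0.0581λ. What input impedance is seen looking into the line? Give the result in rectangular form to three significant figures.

Z_in ≈ 99.1 − j137 Ω

βl = 2π × 0.0581 = 20.9°
tan(βl) = tan(20.9°) = 0.382
Z_in = Z_0·(Z_L + jZ_0·tanβl)/(Z_0 + jZ_L·tanβl)
     = 75·(328 + j28.7)/(75 + j125)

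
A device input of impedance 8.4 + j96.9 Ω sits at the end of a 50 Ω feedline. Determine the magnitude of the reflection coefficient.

|Γ| ≈ 0.932

Γ = (Z_L − Z_0)/(Z_L + Z_0) = (-41.6 + j96.9)/(58.4 + j96.9)
|Γ| = 105/113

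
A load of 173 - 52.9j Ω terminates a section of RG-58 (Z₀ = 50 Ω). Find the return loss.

RL ≈ 4.67 dB

Γ = (123 − j52.9)/(223 − j52.9), |Γ| = 0.584
RL = −20·log₁₀|Γ| = −20·log₁₀(0.584)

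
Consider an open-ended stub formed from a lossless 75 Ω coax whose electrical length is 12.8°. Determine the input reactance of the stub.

X_in ≈ -330 Ω (capacitive)

tan(βl) = 0.227
For an open-ended stub, Z_in = −jZ_0·cot(βl) = −jZ_0/tan(βl)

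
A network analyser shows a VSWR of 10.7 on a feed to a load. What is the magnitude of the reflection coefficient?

|Γ| ≈ 0.829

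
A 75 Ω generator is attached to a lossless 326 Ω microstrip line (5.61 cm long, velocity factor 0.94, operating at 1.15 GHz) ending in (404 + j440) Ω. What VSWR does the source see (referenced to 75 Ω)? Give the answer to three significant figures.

VSWR ≈ 5.26

λ = v/f = 0.94·c / 1.15 GHz = 0.245 m
βl = 2π·l/λ = 2π × 0.229 = 82.4°
tan(βl) = 7.45
Z_in = Z_0·(Z_L + jZ_0·tanβl)/(Z_0 + jZ_L·tanβl) = 136 − j178 Ω
Γ_s = (Z_in − Z_s)/(Z_in + Z_s) = (61.5 − j178)/(211 − j178), |Γ_s| = 0.681
VSWR = (1 + |Γ_s|)/(1 − |Γ_s|)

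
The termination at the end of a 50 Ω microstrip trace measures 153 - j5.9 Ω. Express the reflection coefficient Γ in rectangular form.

Γ ≈ 0.508 − j0.0143

Γ = (Z_L − Z_0)/(Z_L + Z_0) = (103 − j5.9)/(203 − j5.9)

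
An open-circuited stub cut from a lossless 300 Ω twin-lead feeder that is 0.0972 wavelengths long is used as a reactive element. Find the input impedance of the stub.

βl = 2π × 0.0972 = 35°
tan(βl) = 0.7
For an open-circuited stub, Z_in = −jZ_0·cot(βl) = −jZ_0/tan(βl)

Z_in ≈ −j429 Ω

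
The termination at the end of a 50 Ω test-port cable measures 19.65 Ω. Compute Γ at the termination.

Γ = (Z_L − Z_0)/(Z_L + Z_0) = (19.65 − 50)/(19.65 + 50) = -30.35/69.65

Γ = -0.436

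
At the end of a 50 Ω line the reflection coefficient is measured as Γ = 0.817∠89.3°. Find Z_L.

Z_L ≈ 10.1 + j49.6 Ω

Z_L = Z_0·(1 + Γ)/(1 − Γ) = 50·(1.01 + j0.817)/(0.99 − j0.817)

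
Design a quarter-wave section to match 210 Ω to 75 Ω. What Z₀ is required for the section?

Z_qwt = √(Z_0·R_L) = √(75 × 210) = √15750

Z_qwt ≈ 125 Ω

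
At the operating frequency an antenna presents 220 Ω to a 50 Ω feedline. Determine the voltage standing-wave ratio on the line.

VSWR ≈ 4.4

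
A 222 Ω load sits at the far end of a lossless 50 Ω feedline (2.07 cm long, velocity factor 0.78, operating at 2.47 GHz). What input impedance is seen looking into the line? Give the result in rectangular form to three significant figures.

λ = v/f = 0.78·c / 2.47 GHz = 0.0947 m
βl = 2π·l/λ = 2π × 0.218 = 78.7°
tan(βl) = tan(78.7°) = 4.99
Z_in = Z_0·(Z_L + jZ_0·tanβl)/(Z_0 + jZ_L·tanβl)
     = 50·(222 + j249)/(50 + j1110)

Z_in ≈ 11.7 − j9.5 Ω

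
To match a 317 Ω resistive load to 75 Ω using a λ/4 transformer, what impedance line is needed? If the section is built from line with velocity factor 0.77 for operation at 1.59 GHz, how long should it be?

Z_qwt ≈ 154 Ω; length ≈ 3.63 cm

Z_qwt = √(Z_0·R_L) = √(75 × 317) = √23780
λ = 0.77·c/f = 0.145 m, so l = λ/4 = 0.0363 m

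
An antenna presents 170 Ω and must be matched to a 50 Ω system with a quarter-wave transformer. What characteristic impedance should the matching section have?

Z_qwt ≈ 92.2 Ω

Z_qwt = √(Z_0·R_L) = √(50 × 170) = √8500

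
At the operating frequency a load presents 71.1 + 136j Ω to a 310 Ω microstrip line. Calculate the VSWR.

Γ = (Z_L − Z_0)/(Z_L + Z_0) = (-238.9 + j136)/(381.1 + j136)
|Γ| = 275/405 = 0.679
VSWR = (1 + |Γ|)/(1 − |Γ|) = 1.68/0.321

VSWR ≈ 5.24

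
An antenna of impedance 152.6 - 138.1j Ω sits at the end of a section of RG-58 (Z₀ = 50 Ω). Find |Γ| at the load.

Γ = (Z_L − Z_0)/(Z_L + Z_0) = (102.6 − j138.1)/(202.6 − j138.1)
|Γ| = 172/245

|Γ| ≈ 0.702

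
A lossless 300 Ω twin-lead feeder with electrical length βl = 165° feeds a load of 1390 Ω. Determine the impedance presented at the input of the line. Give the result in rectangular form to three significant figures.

Z_in ≈ 586 + j647 Ω

tan(βl) = tan(165°) = -0.268
Z_in = Z_0·(Z_L + jZ_0·tanβl)/(Z_0 + jZ_L·tanβl)
     = 300·(1390 − j80.4)/(300 − j372)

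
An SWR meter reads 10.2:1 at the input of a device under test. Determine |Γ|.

|Γ| = (S − 1)/(S + 1) = (10.2 − 1)/(10.2 + 1) = 9.2/11.2

|Γ| ≈ 0.821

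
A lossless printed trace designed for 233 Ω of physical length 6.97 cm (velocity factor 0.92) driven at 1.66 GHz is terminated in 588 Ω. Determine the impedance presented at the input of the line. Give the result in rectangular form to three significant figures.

λ = v/f = 0.92·c / 1.66 GHz = 0.166 m
βl = 2π·l/λ = 2π × 0.419 = 151°
tan(βl) = tan(151°) = -0.556
Z_in = Z_0·(Z_L + jZ_0·tanβl)/(Z_0 + jZ_L·tanβl)
     = 233·(588 − j130)/(233 − j327)

Z_in ≈ 259 + j234 Ω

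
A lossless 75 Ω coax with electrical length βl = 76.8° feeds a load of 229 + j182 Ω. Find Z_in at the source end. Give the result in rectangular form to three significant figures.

Z_in ≈ 17.1 − j29.9 Ω

tan(βl) = tan(76.8°) = 4.26
Z_in = Z_0·(Z_L + jZ_0·tanβl)/(Z_0 + jZ_L·tanβl)
     = 75·(229 + j502)/(-701 + j976)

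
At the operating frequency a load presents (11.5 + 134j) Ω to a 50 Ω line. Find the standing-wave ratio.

VSWR ≈ 35.8

Γ = (Z_L − Z_0)/(Z_L + Z_0) = (-38.5 + j134)/(61.5 + j134)
|Γ| = 139/147 = 0.946
VSWR = (1 + |Γ|)/(1 − |Γ|) = 1.95/0.0544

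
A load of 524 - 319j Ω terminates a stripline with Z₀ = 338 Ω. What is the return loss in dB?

Γ = (186 − j319)/(862 − j319), |Γ| = 0.402
RL = −20·log₁₀|Γ| = −20·log₁₀(0.402)

RL ≈ 7.92 dB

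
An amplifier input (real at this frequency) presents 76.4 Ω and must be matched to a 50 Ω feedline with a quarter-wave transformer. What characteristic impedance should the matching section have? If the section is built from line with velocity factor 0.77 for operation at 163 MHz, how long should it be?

Z_qwt ≈ 61.8 Ω; length ≈ 35.4 cm

Z_qwt = √(Z_0·R_L) = √(50 × 76.4) = √3820
λ = 0.77·c/f = 1.42 m, so l = λ/4 = 0.354 m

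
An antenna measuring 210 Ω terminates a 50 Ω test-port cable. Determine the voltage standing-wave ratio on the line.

VSWR ≈ 4.2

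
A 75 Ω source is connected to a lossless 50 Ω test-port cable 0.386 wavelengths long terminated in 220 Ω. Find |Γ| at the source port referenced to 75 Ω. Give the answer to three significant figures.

|Γ| ≈ 0.64

βl = 2π × 0.386 = 139°
tan(βl) = -0.871
Z_in = Z_0·(Z_L + jZ_0·tanβl)/(Z_0 + jZ_L·tanβl) = 24.7 + j51 Ω
Γ_s = (Z_in − Z_s)/(Z_in + Z_s) = (-50.3 + j51)/(99.7 + j51), |Γ_s| = 0.64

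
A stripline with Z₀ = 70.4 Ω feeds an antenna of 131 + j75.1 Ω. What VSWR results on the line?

VSWR ≈ 2.63

Γ = (Z_L − Z_0)/(Z_L + Z_0) = (60.6 + j75.1)/(201.4 + j75.1)
|Γ| = 96.5/215 = 0.449
VSWR = (1 + |Γ|)/(1 − |Γ|) = 1.45/0.551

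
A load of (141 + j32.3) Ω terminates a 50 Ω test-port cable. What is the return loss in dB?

RL ≈ 6.05 dB

Γ = (91 + j32.3)/(191 + j32.3), |Γ| = 0.498
RL = −20·log₁₀|Γ| = −20·log₁₀(0.498)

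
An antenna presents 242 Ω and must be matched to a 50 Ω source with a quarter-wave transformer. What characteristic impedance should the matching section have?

Z_qwt ≈ 110 Ω

Z_qwt = √(Z_0·R_L) = √(50 × 242) = √12100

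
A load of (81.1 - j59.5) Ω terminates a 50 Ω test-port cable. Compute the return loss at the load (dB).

RL ≈ 6.63 dB

Γ = (31.1 − j59.5)/(131.1 − j59.5), |Γ| = 0.466
RL = −20·log₁₀|Γ| = −20·log₁₀(0.466)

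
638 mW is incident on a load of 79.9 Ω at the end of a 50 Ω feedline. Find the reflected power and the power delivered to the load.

Γ = (79.9 − 50)/(79.9 + 50) = 0.23
|Γ|² = 0.053
P_refl = |Γ|²·P_inc = 33.8 mW, P_del = (1 − |Γ|²)·P_inc = 604 mW

P_reflected ≈ 33.8 mW; P_delivered ≈ 604 mW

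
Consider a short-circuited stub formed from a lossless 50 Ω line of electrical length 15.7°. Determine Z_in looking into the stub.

tan(βl) = 0.281
For a short-circuited stub, Z_in = jZ_0·tan(βl)

Z_in ≈ +j14.1 Ω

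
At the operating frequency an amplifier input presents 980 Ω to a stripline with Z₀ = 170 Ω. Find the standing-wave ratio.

VSWR ≈ 5.76

For a purely resistive load, VSWR = R_L/Z_0 or Z_0/R_L (whichever > 1) = 980/170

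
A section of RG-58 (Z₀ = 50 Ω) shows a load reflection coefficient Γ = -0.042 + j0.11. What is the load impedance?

Z_L ≈ 44.9 + j10 Ω

Z_L = Z_0·(1 + Γ)/(1 − Γ) = 50·(0.958 + j0.11)/(1.04 − j0.11)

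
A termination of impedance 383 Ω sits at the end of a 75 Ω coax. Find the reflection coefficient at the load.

Γ = 0.672

Γ = (Z_L − Z_0)/(Z_L + Z_0) = (383 − 75)/(383 + 75) = 308/458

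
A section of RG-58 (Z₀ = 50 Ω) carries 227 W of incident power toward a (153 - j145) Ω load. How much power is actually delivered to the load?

|Γ| = |(103 − j145)/(203 − j145)| = 0.713
|Γ|² = 0.508
P_refl = |Γ|²·P_inc = 115 W, P_del = (1 − |Γ|²)·P_inc = 112 W

P_delivered ≈ 112 W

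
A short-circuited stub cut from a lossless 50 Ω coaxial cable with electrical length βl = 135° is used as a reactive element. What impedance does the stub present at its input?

Z_in ≈ −j50 Ω

tan(βl) = -1
For a short-circuited stub, Z_in = jZ_0·tan(βl)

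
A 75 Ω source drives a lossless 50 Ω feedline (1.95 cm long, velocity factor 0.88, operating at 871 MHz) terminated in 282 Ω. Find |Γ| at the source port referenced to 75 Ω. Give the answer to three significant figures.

|Γ| ≈ 0.637

λ = v/f = 0.88·c / 871 MHz = 0.303 m
βl = 2π·l/λ = 2π × 0.0643 = 23.2°
tan(βl) = 0.428
Z_in = Z_0·(Z_L + jZ_0·tanβl)/(Z_0 + jZ_L·tanβl) = 48.9 − j96.6 Ω
Γ_s = (Z_in − Z_s)/(Z_in + Z_s) = (-26.1 − j96.6)/(124 − j96.6), |Γ_s| = 0.637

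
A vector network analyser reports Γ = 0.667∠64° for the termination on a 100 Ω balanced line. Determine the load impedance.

Z_L ≈ 64.5 + j139 Ω

Z_L = Z_0·(1 + Γ)/(1 − Γ) = 100·(1.29 + j0.599)/(0.708 − j0.599)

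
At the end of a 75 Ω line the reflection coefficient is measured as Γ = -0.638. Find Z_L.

Z_L = Z_0·(1 + Γ)/(1 − Γ) = 75·(0.362)/(1.64)

Z_L ≈ 16.6 Ω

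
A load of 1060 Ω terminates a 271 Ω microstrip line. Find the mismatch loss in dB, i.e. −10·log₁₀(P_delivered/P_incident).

Γ = (1060 − 271)/(1060 + 271) = 0.593
|Γ|² = 0.351, so P_del/P_inc = 1 − |Γ|² = 0.649
ML = −10·log₁₀(1 − |Γ|²)

mismatch loss ≈ 1.88 dB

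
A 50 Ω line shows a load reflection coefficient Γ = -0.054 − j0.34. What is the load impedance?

Z_L ≈ 35.9 − j27.7 Ω

Z_L = Z_0·(1 + Γ)/(1 − Γ) = 50·(0.946 − j0.34)/(1.05 + j0.34)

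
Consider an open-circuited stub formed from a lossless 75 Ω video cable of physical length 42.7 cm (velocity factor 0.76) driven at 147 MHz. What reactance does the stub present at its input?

λ = v/f = 0.76·c / 147 MHz = 1.55 m
βl = 2π·l/λ = 2π × 0.275 = 99.1°
tan(βl) = -6.24
For an open-circuited stub, Z_in = −jZ_0·cot(βl) = −jZ_0/tan(βl)

X_in ≈ 12 Ω (inductive)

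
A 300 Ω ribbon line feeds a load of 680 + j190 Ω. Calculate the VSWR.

Γ = (Z_L − Z_0)/(Z_L + Z_0) = (380 + j190)/(980 + j190)
|Γ| = 425/998 = 0.426
VSWR = (1 + |Γ|)/(1 − |Γ|) = 1.43/0.574

VSWR ≈ 2.48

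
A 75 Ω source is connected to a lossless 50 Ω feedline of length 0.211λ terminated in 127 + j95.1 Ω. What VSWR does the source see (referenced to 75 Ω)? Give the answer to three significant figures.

βl = 2π × 0.211 = 76°
tan(βl) = 4
Z_in = Z_0·(Z_L + jZ_0·tanβl)/(Z_0 + jZ_L·tanβl) = 14.7 − j22.1 Ω
Γ_s = (Z_in − Z_s)/(Z_in + Z_s) = (-60.3 − j22.1)/(89.7 − j22.1), |Γ_s| = 0.695
VSWR = (1 + |Γ_s|)/(1 − |Γ_s|)

VSWR ≈ 5.56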